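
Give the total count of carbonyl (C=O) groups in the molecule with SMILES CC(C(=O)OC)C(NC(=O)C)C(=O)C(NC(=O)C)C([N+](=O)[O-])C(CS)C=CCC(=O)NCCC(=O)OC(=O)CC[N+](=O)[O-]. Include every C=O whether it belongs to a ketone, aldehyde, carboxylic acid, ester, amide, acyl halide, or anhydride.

CH(COOCH3): ester, 1 C=O (running total 1).
CH(NHCOCH3): amide, 1 C=O (running total 2).
CO: ketone, 1 C=O (running total 3).
CH(NHCOCH3): amide, 1 C=O (running total 4).
CH2CONHCH2: amide, 1 C=O (running total 5).
CH2CO-O-COCH2: anhydride, 2 C=O (running total 7).

7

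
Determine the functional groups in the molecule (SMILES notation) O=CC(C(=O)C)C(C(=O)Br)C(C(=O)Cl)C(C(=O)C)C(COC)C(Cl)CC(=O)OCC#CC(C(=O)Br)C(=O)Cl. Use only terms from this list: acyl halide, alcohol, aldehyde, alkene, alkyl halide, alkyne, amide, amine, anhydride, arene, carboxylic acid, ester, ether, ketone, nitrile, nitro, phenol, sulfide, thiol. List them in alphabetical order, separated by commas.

terminal –CHO: carbonyl C bonded to H and C → aldehyde.
pendant –COCH3: carbonyl C bonded to two carbons → ketone.
pendant –C(=O)X: carbonyl C bonded to C and halogen → acyl halide.
pendant –C(=O)X: carbonyl C bonded to C and halogen → acyl halide.
pendant –COCH3: carbonyl C bonded to two carbons → ketone.
pendant –CH2OCH3: C–O–C linkage → ether.
halogen on an sp³ carbon → alkyl halide.
–C(=O)–O–C with C on the carbonyl side → ester.
C≡C triple bond → alkyne.
pendant –C(=O)X: carbonyl C bonded to C and halogen → acyl halide.
–C(=O)Cl: carbonyl C bonded to C and to a halogen → acyl halide (not alkyl halide).

acyl halide, aldehyde, alkyl halide, alkyne, ester, ether, ketone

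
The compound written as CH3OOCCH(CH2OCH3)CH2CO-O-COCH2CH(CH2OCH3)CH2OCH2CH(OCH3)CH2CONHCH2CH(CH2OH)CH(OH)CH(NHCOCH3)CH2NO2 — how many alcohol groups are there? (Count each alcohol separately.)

2

CH3O–C(=O)–: carbonyl C bonded to C and to –OCH3 → ester (not ketone + ether).
pendant –CH2OCH3: C–O–C linkage → ether.
two acyl groups sharing one oxygen, –C(=O)–O–C(=O)– → anhydride.
pendant –CH2OCH3: C–O–C linkage → ether.
C–O–C with sp³ carbons on both sides and no adjacent C=O → ether.
pendant –OCH3: C–O–C with sp³ C, no adjacent C=O → ether.
–C(=O)–N– linkage → amide (the N is not an amine).
pendant –CH2OH on an sp³ backbone C → alcohol.
–OH on an sp³ carbon → alcohol (secondary).
pendant –NHC(=O)CH3: N bonded to a carbonyl → amide (not amine).
–NO2 on carbon → nitro group.
Alcohol appears at: CH(CH2OH), CH(OH) → 2.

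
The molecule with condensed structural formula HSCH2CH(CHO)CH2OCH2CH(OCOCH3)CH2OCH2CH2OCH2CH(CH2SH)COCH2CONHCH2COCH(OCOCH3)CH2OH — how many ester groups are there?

–SH on an sp³ carbon → thiol.
pendant –CHO: carbonyl C bonded to C and H → aldehyde.
C–O–C with sp³ carbons on both sides and no adjacent C=O → ether.
pendant –OC(=O)CH3: an acyloxy group → ester.
C–O–C with sp³ carbons on both sides and no adjacent C=O → ether.
C–O–C with sp³ carbons on both sides and no adjacent C=O → ether.
pendant –CH2SH → thiol.
–C(=O)– with carbon on both sides → ketone.
–C(=O)–N– linkage → amide (the N is not an amine).
–C(=O)– with carbon on both sides → ketone.
pendant –OC(=O)CH3: an acyloxy group → ester.
–OH on an sp³ carbon → alcohol.
Ester appears at: CH(OCOCH3), CH(OCOCH3) → 2.

2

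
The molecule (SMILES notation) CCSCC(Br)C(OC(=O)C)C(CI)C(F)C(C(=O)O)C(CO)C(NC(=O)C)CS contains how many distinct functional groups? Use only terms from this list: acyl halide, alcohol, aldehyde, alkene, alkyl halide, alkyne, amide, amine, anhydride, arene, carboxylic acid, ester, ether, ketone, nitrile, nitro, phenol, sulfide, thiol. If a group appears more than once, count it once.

7

Taking each segment in turn:
  CH2SCH2: C–S–C linkage → sulfide (thioether).
  CH(Br): halogen on an sp³ carbon → alkyl halide.
  CH(OCOCH3): pendant –OC(=O)CH3: an acyloxy group → ester.
  CH(CH2I): pendant –CH2X: halogen on sp³ carbon → alkyl halide.
  CH(F): halogen on an sp³ carbon → alkyl halide.
  CH(COOH): pendant –COOH: carbonyl C bonded to C and –OH → carboxylic acid.
  CH(CH2OH): pendant –CH2OH on an sp³ backbone C → alcohol.
  CH(NHCOCH3): pendant –NHC(=O)CH3: N bonded to a carbonyl → amide (not amine).
  CH2SH: –SH on an sp³ carbon → thiol.
Distinct types present: alcohol, alkyl halide, amide, carboxylic acid, ester, sulfide, thiol.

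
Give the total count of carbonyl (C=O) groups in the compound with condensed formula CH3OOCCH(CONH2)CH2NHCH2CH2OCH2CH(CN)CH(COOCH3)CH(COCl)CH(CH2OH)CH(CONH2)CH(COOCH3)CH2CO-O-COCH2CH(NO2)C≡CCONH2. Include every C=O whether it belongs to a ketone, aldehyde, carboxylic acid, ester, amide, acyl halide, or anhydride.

9

CH3OOC: ester, 1 C=O (running total 1).
CH(CONH2): amide, 1 C=O (running total 2).
CH(COOCH3): ester, 1 C=O (running total 3).
CH(COCl): acyl halide, 1 C=O (running total 4).
CH(CONH2): amide, 1 C=O (running total 5).
CH(COOCH3): ester, 1 C=O (running total 6).
CH2CO-O-COCH2: anhydride, 2 C=O (running total 8).
CONH2: amide, 1 C=O (running total 9).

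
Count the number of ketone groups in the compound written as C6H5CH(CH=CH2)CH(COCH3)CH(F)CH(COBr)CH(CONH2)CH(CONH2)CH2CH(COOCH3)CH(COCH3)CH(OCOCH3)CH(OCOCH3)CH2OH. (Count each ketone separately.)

Reading the structure from left to right:
  C6H5: C6H5– phenyl ring → arene.
  CH(CH=CH2): pendant –CH=CH2: C=C double bond → alkene.
  CH(COCH3): pendant –COCH3: carbonyl C bonded to two carbons → ketone.
  CH(F): halogen on an sp³ carbon → alkyl halide.
  CH(COBr): pendant –C(=O)X: carbonyl C bonded to C and halogen → acyl halide.
  CH(CONH2): pendant –CONH2: carbonyl C bonded to C and N → amide.
  CH(CONH2): pendant –CONH2: carbonyl C bonded to C and N → amide.
  CH(COOCH3): pendant –COOCH3: carbonyl C bonded to C and –OCH3 → ester.
  CH(COCH3): pendant –COCH3: carbonyl C bonded to two carbons → ketone.
  CH(OCOCH3): pendant –OC(=O)CH3: an acyloxy group → ester.
  CH(OCOCH3): pendant –OC(=O)CH3: an acyloxy group → ester.
  CH2OH: –OH on an sp³ carbon → alcohol.
Ketone appears at: CH(COCH3), CH(COCH3) → 2.

2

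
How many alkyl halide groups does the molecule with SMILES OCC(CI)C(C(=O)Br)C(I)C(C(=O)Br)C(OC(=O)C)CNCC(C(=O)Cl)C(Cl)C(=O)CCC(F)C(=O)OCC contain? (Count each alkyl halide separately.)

4

Working along the chain:
  HOCH2: HO– on an sp³ carbon → alcohol.
  CH(CH2I): pendant –CH2X: halogen on sp³ carbon → alkyl halide.
  CH(COBr): pendant –C(=O)X: carbonyl C bonded to C and halogen → acyl halide.
  CH(I): halogen on an sp³ carbon → alkyl halide.
  CH(COBr): pendant –C(=O)X: carbonyl C bonded to C and halogen → acyl halide.
  CH(OCOCH3): pendant –OC(=O)CH3: an acyloxy group → ester.
  CH2NHCH2: C–N–C with sp³ carbons and no adjacent C=O → amine (secondary).
  CH(COCl): pendant –C(=O)X: carbonyl C bonded to C and halogen → acyl halide.
  CH(Cl): halogen on an sp³ carbon → alkyl halide.
  CO: –C(=O)– with carbon on both sides → ketone.
  CH(F): halogen on an sp³ carbon → alkyl halide.
  COOCH2CH3: –C(=O)OCH2CH3: carbonyl C bonded to C and to –OEt → ester.
Alkyl halide appears at: CH(CH2I), CH(I), CH(Cl), CH(F) → 4.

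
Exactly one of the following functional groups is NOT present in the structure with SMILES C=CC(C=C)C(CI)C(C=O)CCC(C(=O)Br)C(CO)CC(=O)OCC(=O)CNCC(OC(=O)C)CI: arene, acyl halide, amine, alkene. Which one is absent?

arene

acyl halide: present (CH(COBr) — pendant –C(=O)X: carbonyl C bonded to C and halogen → acyl halide).
amine: present (CH2NHCH2 — C–N–C with sp³ carbons and no adjacent C=O → amine (secondary)).
alkene: present (CH2=CH — C=C double bond → alkene).
arene: no segment matches this pattern.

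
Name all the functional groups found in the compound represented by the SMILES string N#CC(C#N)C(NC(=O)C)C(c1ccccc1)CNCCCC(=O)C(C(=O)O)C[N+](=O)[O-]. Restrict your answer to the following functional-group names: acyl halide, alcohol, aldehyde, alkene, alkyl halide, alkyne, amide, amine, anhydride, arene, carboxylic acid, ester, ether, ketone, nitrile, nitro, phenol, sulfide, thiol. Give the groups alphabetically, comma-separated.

Taking each segment in turn:
  N≡C: N≡C–: carbon triple-bonded to nitrogen → nitrile.
  CH(CN): pendant –C≡N: nitrile.
  CH(NHCOCH3): pendant –NHC(=O)CH3: N bonded to a carbonyl → amide (not amine).
  CH(C6H5): pendant –C6H5: benzene ring → arene.
  CH2NHCH2: C–N–C with sp³ carbons and no adjacent C=O → amine (secondary).
  CO: –C(=O)– with carbon on both sides → ketone.
  CH(COOH): pendant –COOH: carbonyl C bonded to C and –OH → carboxylic acid.
  CH2NO2: –NO2 on carbon → nitro group.

amide, amine, arene, carboxylic acid, ketone, nitrile, nitro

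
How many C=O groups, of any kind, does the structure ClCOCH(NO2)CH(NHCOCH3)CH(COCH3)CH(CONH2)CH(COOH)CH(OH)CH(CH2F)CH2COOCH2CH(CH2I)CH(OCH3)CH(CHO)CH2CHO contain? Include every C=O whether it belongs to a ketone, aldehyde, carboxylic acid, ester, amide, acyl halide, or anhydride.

8

ClCO: acyl halide, 1 C=O (running total 1).
CH(NHCOCH3): amide, 1 C=O (running total 2).
CH(COCH3): ketone, 1 C=O (running total 3).
CH(CONH2): amide, 1 C=O (running total 4).
CH(COOH): carboxylic acid, 1 C=O (running total 5).
CH2COOCH2: ester, 1 C=O (running total 6).
CH(CHO): aldehyde, 1 C=O (running total 7).
CHO: aldehyde, 1 C=O (running total 8).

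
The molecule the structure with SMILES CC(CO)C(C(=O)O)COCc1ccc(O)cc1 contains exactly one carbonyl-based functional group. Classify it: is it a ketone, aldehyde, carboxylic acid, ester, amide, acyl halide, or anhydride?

carboxylic acid

The carbonyl is in the CH(COOH) segment: pendant –COOH: carbonyl C bonded to C and –OH → carboxylic acid.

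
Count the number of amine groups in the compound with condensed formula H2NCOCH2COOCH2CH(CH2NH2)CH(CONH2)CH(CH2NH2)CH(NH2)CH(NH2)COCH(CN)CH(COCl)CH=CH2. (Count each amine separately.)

4

Working along the chain:
  H2NCO: –C(=O)NH2: carbonyl C bonded to C and to N → amide (the N is not a separate amine).
  CH2COOCH2: –C(=O)–O–C with C on the carbonyl side → ester.
  CH(CH2NH2): pendant –CH2NH2: N on sp³ C, no adjacent C=O → amine.
  CH(CONH2): pendant –CONH2: carbonyl C bonded to C and N → amide.
  CH(CH2NH2): pendant –CH2NH2: N on sp³ C, no adjacent C=O → amine.
  CH(NH2): –NH2 on an sp³ carbon with no adjacent C=O → amine.
  CH(NH2): –NH2 on an sp³ carbon with no adjacent C=O → amine.
  CO: –C(=O)– with carbon on both sides → ketone.
  CH(CN): pendant –C≡N: nitrile.
  CH(COCl): pendant –C(=O)X: carbonyl C bonded to C and halogen → acyl halide.
  CH=CH2: C=C double bond → alkene.
Amine appears at: CH(CH2NH2), CH(CH2NH2), CH(NH2), CH(NH2) → 4.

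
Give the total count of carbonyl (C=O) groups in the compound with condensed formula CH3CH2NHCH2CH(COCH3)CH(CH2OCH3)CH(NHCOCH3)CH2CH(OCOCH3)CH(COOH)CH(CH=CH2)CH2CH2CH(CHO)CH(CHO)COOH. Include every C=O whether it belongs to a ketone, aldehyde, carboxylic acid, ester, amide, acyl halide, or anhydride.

7

CH(COCH3): ketone, 1 C=O (running total 1).
CH(NHCOCH3): amide, 1 C=O (running total 2).
CH(OCOCH3): ester, 1 C=O (running total 3).
CH(COOH): carboxylic acid, 1 C=O (running total 4).
CH(CHO): aldehyde, 1 C=O (running total 5).
CH(CHO): aldehyde, 1 C=O (running total 6).
COOH: carboxylic acid, 1 C=O (running total 7).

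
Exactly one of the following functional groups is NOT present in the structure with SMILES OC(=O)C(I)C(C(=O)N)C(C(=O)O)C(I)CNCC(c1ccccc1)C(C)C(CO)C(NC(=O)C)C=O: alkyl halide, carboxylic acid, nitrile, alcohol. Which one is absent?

alcohol: present (CH(CH2OH) — pendant –CH2OH on an sp³ backbone C → alcohol).
alkyl halide: present (CH(I) — halogen on an sp³ carbon → alkyl halide).
carboxylic acid: present (HOOC — –COOH: carbonyl C bonded to –OH and C → carboxylic acid (the –OH is not a separate alcohol)).
nitrile: no segment matches this pattern.

nitrile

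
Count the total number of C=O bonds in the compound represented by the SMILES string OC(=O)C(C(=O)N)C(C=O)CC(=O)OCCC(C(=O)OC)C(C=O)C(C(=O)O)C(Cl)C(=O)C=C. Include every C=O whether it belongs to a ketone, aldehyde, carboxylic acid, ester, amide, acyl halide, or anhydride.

HOOC: carboxylic acid, 1 C=O (running total 1).
CH(CONH2): amide, 1 C=O (running total 2).
CH(CHO): aldehyde, 1 C=O (running total 3).
CH2COOCH2: ester, 1 C=O (running total 4).
CH(COOCH3): ester, 1 C=O (running total 5).
CH(CHO): aldehyde, 1 C=O (running total 6).
CH(COOH): carboxylic acid, 1 C=O (running total 7).
CO: ketone, 1 C=O (running total 8).

8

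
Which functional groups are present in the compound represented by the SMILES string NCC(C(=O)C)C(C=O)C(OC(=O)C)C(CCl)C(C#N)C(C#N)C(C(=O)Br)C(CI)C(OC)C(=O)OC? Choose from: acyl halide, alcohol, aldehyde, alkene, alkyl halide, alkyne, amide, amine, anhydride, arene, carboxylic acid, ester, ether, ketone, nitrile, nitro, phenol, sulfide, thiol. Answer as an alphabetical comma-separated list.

–NH2 on an sp³ carbon with no adjacent C=O → amine.
pendant –COCH3: carbonyl C bonded to two carbons → ketone.
pendant –CHO: carbonyl C bonded to C and H → aldehyde.
pendant –OC(=O)CH3: an acyloxy group → ester.
pendant –CH2X: halogen on sp³ carbon → alkyl halide.
pendant –C≡N: nitrile.
pendant –C≡N: nitrile.
pendant –C(=O)X: carbonyl C bonded to C and halogen → acyl halide.
pendant –CH2X: halogen on sp³ carbon → alkyl halide.
pendant –OCH3: C–O–C with sp³ C, no adjacent C=O → ether.
–C(=O)OCH3: carbonyl C bonded to C and to –OCH3 → ester (not ketone + ether).

acyl halide, aldehyde, alkyl halide, amine, ester, ether, ketone, nitrile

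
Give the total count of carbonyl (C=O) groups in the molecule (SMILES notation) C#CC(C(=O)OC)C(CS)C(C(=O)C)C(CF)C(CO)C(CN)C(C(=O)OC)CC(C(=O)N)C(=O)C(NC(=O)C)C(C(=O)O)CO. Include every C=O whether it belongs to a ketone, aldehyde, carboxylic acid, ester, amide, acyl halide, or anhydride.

CH(COOCH3): ester, 1 C=O (running total 1).
CH(COCH3): ketone, 1 C=O (running total 2).
CH(COOCH3): ester, 1 C=O (running total 3).
CH(CONH2): amide, 1 C=O (running total 4).
CO: ketone, 1 C=O (running total 5).
CH(NHCOCH3): amide, 1 C=O (running total 6).
CH(COOH): carboxylic acid, 1 C=O (running total 7).

7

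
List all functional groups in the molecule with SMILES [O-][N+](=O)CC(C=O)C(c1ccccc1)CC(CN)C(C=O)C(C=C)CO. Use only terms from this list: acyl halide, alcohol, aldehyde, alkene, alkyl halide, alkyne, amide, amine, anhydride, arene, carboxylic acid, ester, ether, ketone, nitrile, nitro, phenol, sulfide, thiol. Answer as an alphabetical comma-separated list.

alcohol, aldehyde, alkene, amine, arene, nitro

–NO2 on carbon → nitro group.
pendant –CHO: carbonyl C bonded to C and H → aldehyde.
pendant –C6H5: benzene ring → arene.
pendant –CH2NH2: N on sp³ C, no adjacent C=O → amine.
pendant –CHO: carbonyl C bonded to C and H → aldehyde.
pendant –CH=CH2: C=C double bond → alkene.
–OH on an sp³ carbon → alcohol.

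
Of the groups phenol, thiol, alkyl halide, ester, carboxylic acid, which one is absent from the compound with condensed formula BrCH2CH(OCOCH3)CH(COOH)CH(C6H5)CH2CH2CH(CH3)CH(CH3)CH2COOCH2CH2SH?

phenol

thiol: present (CH2SH — –SH on an sp³ carbon → thiol).
ester: present (CH(OCOCH3) — pendant –OC(=O)CH3: an acyloxy group → ester).
alkyl halide: present (BrCH2 — halogen on an sp³ carbon → alkyl halide).
carboxylic acid: present (CH(COOH) — pendant –COOH: carbonyl C bonded to C and –OH → carboxylic acid).
phenol: no segment matches this pattern.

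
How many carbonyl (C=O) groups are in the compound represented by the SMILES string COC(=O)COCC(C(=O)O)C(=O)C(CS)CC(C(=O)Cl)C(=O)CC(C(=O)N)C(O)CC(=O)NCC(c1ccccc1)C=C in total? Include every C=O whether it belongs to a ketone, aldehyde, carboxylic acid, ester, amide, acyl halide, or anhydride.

7

CH3OOC: ester, 1 C=O (running total 1).
CH(COOH): carboxylic acid, 1 C=O (running total 2).
CO: ketone, 1 C=O (running total 3).
CH(COCl): acyl halide, 1 C=O (running total 4).
CO: ketone, 1 C=O (running total 5).
CH(CONH2): amide, 1 C=O (running total 6).
CH2CONHCH2: amide, 1 C=O (running total 7).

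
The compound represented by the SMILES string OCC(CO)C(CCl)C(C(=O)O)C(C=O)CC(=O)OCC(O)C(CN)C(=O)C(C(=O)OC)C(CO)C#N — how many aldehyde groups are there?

1

HO– on an sp³ carbon → alcohol.
pendant –CH2OH on an sp³ backbone C → alcohol.
pendant –CH2X: halogen on sp³ carbon → alkyl halide.
pendant –COOH: carbonyl C bonded to C and –OH → carboxylic acid.
pendant –CHO: carbonyl C bonded to C and H → aldehyde.
–C(=O)–O–C with C on the carbonyl side → ester.
–OH on an sp³ carbon → alcohol (secondary).
pendant –CH2NH2: N on sp³ C, no adjacent C=O → amine.
–C(=O)– with carbon on both sides → ketone.
pendant –COOCH3: carbonyl C bonded to C and –OCH3 → ester.
pendant –CH2OH on an sp³ backbone C → alcohol.
–C≡N: carbon triple-bonded to nitrogen → nitrile.
Aldehyde appears at: CH(CHO) → 1.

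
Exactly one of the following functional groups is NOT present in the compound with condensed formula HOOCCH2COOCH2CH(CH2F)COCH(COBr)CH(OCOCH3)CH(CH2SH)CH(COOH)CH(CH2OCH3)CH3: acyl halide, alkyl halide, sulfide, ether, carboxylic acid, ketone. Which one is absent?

sulfide

ether: present (CH(CH2OCH3) — pendant –CH2OCH3: C–O–C linkage → ether).
acyl halide: present (CH(COBr) — pendant –C(=O)X: carbonyl C bonded to C and halogen → acyl halide).
ketone: present (CO — –C(=O)– with carbon on both sides → ketone).
alkyl halide: present (CH(CH2F) — pendant –CH2X: halogen on sp³ carbon → alkyl halide).
carboxylic acid: present (HOOC — –COOH: carbonyl C bonded to –OH and C → carboxylic acid (the –OH is not a separate alcohol)).
sulfide: no segment matches this pattern.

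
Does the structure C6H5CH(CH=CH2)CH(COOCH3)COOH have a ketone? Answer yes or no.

Taking each segment in turn:
  C6H5: C6H5– phenyl ring → arene.
  CH(CH=CH2): pendant –CH=CH2: C=C double bond → alkene.
  CH(COOCH3): pendant –COOCH3: carbonyl C bonded to C and –OCH3 → ester.
  COOH: –COOH: carbonyl C bonded to –OH and C → carboxylic acid (the –OH is not a separate alcohol).
In CH(COOCH3), the C=O is bonded to an –O–C group, which defines an ester, not a ketone. In COOH, the C=O bears an –OH, making it a carboxylic acid rather than a ketone.
The groups actually present are: alkene, arene, carboxylic acid, ester.

no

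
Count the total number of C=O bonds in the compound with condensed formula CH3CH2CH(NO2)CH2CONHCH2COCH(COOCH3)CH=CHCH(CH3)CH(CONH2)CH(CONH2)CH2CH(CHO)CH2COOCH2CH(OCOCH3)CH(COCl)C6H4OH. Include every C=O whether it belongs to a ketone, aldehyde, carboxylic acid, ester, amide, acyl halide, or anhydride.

CH2CONHCH2: amide, 1 C=O (running total 1).
CO: ketone, 1 C=O (running total 2).
CH(COOCH3): ester, 1 C=O (running total 3).
CH(CONH2): amide, 1 C=O (running total 4).
CH(CONH2): amide, 1 C=O (running total 5).
CH(CHO): aldehyde, 1 C=O (running total 6).
CH2COOCH2: ester, 1 C=O (running total 7).
CH(OCOCH3): ester, 1 C=O (running total 8).
CH(COCl): acyl halide, 1 C=O (running total 9).

9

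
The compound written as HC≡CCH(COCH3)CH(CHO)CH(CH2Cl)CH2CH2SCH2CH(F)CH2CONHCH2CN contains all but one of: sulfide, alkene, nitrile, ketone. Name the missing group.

alkene

sulfide: present (CH2SCH2 — C–S–C linkage → sulfide (thioether)).
ketone: present (CH(COCH3) — pendant –COCH3: carbonyl C bonded to two carbons → ketone).
nitrile: present (CN — –C≡N: carbon triple-bonded to nitrogen → nitrile).
alkene: no segment matches this pattern.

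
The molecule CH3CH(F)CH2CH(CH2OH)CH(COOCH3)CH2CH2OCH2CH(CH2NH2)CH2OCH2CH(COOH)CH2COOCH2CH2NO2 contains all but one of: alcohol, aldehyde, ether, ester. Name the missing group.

aldehyde

ether: present (CH2OCH2 — C–O–C with sp³ carbons on both sides and no adjacent C=O → ether).
ester: present (CH(COOCH3) — pendant –COOCH3: carbonyl C bonded to C and –OCH3 → ester).
alcohol: present (CH(CH2OH) — pendant –CH2OH on an sp³ backbone C → alcohol).
aldehyde: absent. In CH(COOH), the carbonyl carbon bears –OH, not –H, so it is a carboxylic acid.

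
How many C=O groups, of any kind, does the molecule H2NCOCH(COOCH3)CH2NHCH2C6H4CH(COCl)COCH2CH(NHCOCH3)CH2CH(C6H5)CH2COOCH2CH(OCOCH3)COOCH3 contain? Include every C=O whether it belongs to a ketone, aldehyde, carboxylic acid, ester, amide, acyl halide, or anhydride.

H2NCO: amide, 1 C=O (running total 1).
CH(COOCH3): ester, 1 C=O (running total 2).
CH(COCl): acyl halide, 1 C=O (running total 3).
CO: ketone, 1 C=O (running total 4).
CH(NHCOCH3): amide, 1 C=O (running total 5).
CH2COOCH2: ester, 1 C=O (running total 6).
CH(OCOCH3): ester, 1 C=O (running total 7).
COOCH3: ester, 1 C=O (running total 8).

8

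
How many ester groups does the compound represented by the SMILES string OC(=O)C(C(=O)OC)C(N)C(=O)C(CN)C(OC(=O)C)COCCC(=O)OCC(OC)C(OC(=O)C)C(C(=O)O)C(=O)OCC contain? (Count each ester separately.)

5

Taking each segment in turn:
  HOOC: –COOH: carbonyl C bonded to –OH and C → carboxylic acid (the –OH is not a separate alcohol).
  CH(COOCH3): pendant –COOCH3: carbonyl C bonded to C and –OCH3 → ester.
  CH(NH2): –NH2 on an sp³ carbon with no adjacent C=O → amine.
  CO: –C(=O)– with carbon on both sides → ketone.
  CH(CH2NH2): pendant –CH2NH2: N on sp³ C, no adjacent C=O → amine.
  CH(OCOCH3): pendant –OC(=O)CH3: an acyloxy group → ester.
  CH2OCH2: C–O–C with sp³ carbons on both sides and no adjacent C=O → ether.
  CH2COOCH2: –C(=O)–O–C with C on the carbonyl side → ester.
  CH(OCH3): pendant –OCH3: C–O–C with sp³ C, no adjacent C=O → ether.
  CH(OCOCH3): pendant –OC(=O)CH3: an acyloxy group → ester.
  CH(COOH): pendant –COOH: carbonyl C bonded to C and –OH → carboxylic acid.
  COOCH2CH3: –C(=O)OCH2CH3: carbonyl C bonded to C and to –OEt → ester.
Ester appears at: CH(COOCH3), CH(OCOCH3), CH2COOCH2, CH(OCOCH3), COOCH2CH3 → 5.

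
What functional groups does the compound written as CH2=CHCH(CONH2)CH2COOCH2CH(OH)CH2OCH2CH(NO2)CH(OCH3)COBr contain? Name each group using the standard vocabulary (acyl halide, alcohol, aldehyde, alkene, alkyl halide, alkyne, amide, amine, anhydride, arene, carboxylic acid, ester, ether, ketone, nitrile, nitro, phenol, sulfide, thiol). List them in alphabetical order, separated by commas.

Reading the structure from left to right:
  CH2=CH: C=C double bond → alkene.
  CH(CONH2): pendant –CONH2: carbonyl C bonded to C and N → amide.
  CH2COOCH2: –C(=O)–O–C with C on the carbonyl side → ester.
  CH(OH): –OH on an sp³ carbon → alcohol (secondary).
  CH2OCH2: C–O–C with sp³ carbons on both sides and no adjacent C=O → ether.
  CH(NO2): –NO2 on an sp³ carbon → nitro (the N=O is not a carbonyl).
  CH(OCH3): pendant –OCH3: C–O–C with sp³ C, no adjacent C=O → ether.
  COBr: –C(=O)Br: carbonyl C bonded to C and to a halogen → acyl halide (not alkyl halide).

acyl halide, alcohol, alkene, amide, ester, ether, nitro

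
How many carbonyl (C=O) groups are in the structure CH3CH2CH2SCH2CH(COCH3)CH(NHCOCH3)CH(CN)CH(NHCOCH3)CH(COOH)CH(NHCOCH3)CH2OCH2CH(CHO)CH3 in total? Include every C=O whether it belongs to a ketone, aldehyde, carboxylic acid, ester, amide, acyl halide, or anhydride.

6

CH(COCH3): ketone, 1 C=O (running total 1).
CH(NHCOCH3): amide, 1 C=O (running total 2).
CH(NHCOCH3): amide, 1 C=O (running total 3).
CH(COOH): carboxylic acid, 1 C=O (running total 4).
CH(NHCOCH3): amide, 1 C=O (running total 5).
CH(CHO): aldehyde, 1 C=O (running total 6).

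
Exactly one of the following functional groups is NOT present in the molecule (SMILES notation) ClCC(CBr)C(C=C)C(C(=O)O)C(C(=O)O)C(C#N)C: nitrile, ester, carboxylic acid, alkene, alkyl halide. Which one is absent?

ester

carboxylic acid: present (CH(COOH) — pendant –COOH: carbonyl C bonded to C and –OH → carboxylic acid).
alkene: present (CH(CH=CH2) — pendant –CH=CH2: C=C double bond → alkene).
nitrile: present (CH(CN) — pendant –C≡N: nitrile).
alkyl halide: present (ClCH2 — halogen on an sp³ carbon → alkyl halide).
ester: no segment matches this pattern.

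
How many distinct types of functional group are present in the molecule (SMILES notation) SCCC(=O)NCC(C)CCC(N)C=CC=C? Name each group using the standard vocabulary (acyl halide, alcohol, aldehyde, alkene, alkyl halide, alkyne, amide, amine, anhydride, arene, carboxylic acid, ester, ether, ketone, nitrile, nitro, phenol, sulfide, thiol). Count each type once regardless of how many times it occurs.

4

–SH on an sp³ carbon → thiol.
–C(=O)–N– linkage → amide (the N is not an amine).
–NH2 on an sp³ carbon with no adjacent C=O → amine.
C=C double bond → alkene.
C=C double bond → alkene.
Distinct types present: alkene, amide, amine, thiol.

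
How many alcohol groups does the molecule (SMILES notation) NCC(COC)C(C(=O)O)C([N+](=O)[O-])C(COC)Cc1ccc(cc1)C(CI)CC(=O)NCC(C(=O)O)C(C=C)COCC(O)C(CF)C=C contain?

1

–NH2 on an sp³ carbon with no adjacent C=O → amine.
pendant –CH2OCH3: C–O–C linkage → ether.
pendant –COOH: carbonyl C bonded to C and –OH → carboxylic acid.
–NO2 on an sp³ carbon → nitro (the N=O is not a carbonyl).
pendant –CH2OCH3: C–O–C linkage → ether.
para-disubstituted benzene ring → arene.
pendant –CH2X: halogen on sp³ carbon → alkyl halide.
–C(=O)–N– linkage → amide (the N is not an amine).
pendant –COOH: carbonyl C bonded to C and –OH → carboxylic acid.
pendant –CH=CH2: C=C double bond → alkene.
C–O–C with sp³ carbons on both sides and no adjacent C=O → ether.
–OH on an sp³ carbon → alcohol (secondary).
pendant –CH2X: halogen on sp³ carbon → alkyl halide.
C=C double bond → alkene.
Alcohol appears at: CH(OH) → 1.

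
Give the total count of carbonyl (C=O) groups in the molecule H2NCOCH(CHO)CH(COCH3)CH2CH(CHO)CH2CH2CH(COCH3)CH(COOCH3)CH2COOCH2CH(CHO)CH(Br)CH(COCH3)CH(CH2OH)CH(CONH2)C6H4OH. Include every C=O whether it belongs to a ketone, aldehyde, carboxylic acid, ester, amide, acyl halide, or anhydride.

10

H2NCO: amide, 1 C=O (running total 1).
CH(CHO): aldehyde, 1 C=O (running total 2).
CH(COCH3): ketone, 1 C=O (running total 3).
CH(CHO): aldehyde, 1 C=O (running total 4).
CH(COCH3): ketone, 1 C=O (running total 5).
CH(COOCH3): ester, 1 C=O (running total 6).
CH2COOCH2: ester, 1 C=O (running total 7).
CH(CHO): aldehyde, 1 C=O (running total 8).
CH(COCH3): ketone, 1 C=O (running total 9).
CH(CONH2): amide, 1 C=O (running total 10).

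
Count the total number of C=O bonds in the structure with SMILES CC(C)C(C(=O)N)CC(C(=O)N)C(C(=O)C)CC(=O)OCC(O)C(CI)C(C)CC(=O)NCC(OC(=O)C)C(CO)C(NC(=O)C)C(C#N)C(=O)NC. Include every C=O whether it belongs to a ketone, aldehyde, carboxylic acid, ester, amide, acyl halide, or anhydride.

8

CH(CONH2): amide, 1 C=O (running total 1).
CH(CONH2): amide, 1 C=O (running total 2).
CH(COCH3): ketone, 1 C=O (running total 3).
CH2COOCH2: ester, 1 C=O (running total 4).
CH2CONHCH2: amide, 1 C=O (running total 5).
CH(OCOCH3): ester, 1 C=O (running total 6).
CH(NHCOCH3): amide, 1 C=O (running total 7).
CONHCH3: amide, 1 C=O (running total 8).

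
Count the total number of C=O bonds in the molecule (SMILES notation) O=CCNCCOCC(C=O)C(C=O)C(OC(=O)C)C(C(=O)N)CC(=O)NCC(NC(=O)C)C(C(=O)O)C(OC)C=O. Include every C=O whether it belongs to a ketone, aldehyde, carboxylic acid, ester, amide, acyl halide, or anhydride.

9

OHC: aldehyde, 1 C=O (running total 1).
CH(CHO): aldehyde, 1 C=O (running total 2).
CH(CHO): aldehyde, 1 C=O (running total 3).
CH(OCOCH3): ester, 1 C=O (running total 4).
CH(CONH2): amide, 1 C=O (running total 5).
CH2CONHCH2: amide, 1 C=O (running total 6).
CH(NHCOCH3): amide, 1 C=O (running total 7).
CH(COOH): carboxylic acid, 1 C=O (running total 8).
CHO: aldehyde, 1 C=O (running total 9).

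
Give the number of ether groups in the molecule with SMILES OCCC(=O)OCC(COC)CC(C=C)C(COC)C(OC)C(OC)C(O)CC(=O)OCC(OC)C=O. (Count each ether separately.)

5

Working along the chain:
  HOCH2: HO– on an sp³ carbon → alcohol.
  CH2COOCH2: –C(=O)–O–C with C on the carbonyl side → ester.
  CH(CH2OCH3): pendant –CH2OCH3: C–O–C linkage → ether.
  CH(CH=CH2): pendant –CH=CH2: C=C double bond → alkene.
  CH(CH2OCH3): pendant –CH2OCH3: C–O–C linkage → ether.
  CH(OCH3): pendant –OCH3: C–O–C with sp³ C, no adjacent C=O → ether.
  CH(OCH3): pendant –OCH3: C–O–C with sp³ C, no adjacent C=O → ether.
  CH(OH): –OH on an sp³ carbon → alcohol (secondary).
  CH2COOCH2: –C(=O)–O–C with C on the carbonyl side → ester.
  CH(OCH3): pendant –OCH3: C–O–C with sp³ C, no adjacent C=O → ether.
  CHO: terminal –CHO: carbonyl C bonded to H and C → aldehyde.
Ether appears at: CH(CH2OCH3), CH(CH2OCH3), CH(OCH3), CH(OCH3), CH(OCH3) → 5.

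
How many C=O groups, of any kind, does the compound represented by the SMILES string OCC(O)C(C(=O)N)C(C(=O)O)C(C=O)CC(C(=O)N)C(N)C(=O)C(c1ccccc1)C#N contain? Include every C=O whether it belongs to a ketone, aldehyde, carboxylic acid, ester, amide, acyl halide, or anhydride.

5

CH(CONH2): amide, 1 C=O (running total 1).
CH(COOH): carboxylic acid, 1 C=O (running total 2).
CH(CHO): aldehyde, 1 C=O (running total 3).
CH(CONH2): amide, 1 C=O (running total 4).
CO: ketone, 1 C=O (running total 5).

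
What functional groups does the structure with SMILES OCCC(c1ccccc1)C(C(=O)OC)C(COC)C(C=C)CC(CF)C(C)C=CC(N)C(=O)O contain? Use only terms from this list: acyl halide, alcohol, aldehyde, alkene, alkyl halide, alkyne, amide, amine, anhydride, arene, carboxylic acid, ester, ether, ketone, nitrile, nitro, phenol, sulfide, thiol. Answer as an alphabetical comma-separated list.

alcohol, alkene, alkyl halide, amine, arene, carboxylic acid, ester, ether

Working along the chain:
  HOCH2: HO– on an sp³ carbon → alcohol.
  CH(C6H5): pendant –C6H5: benzene ring → arene.
  CH(COOCH3): pendant –COOCH3: carbonyl C bonded to C and –OCH3 → ester.
  CH(CH2OCH3): pendant –CH2OCH3: C–O–C linkage → ether.
  CH(CH=CH2): pendant –CH=CH2: C=C double bond → alkene.
  CH(CH2F): pendant –CH2X: halogen on sp³ carbon → alkyl halide.
  CH=CH: C=C double bond → alkene.
  CH(NH2): –NH2 on an sp³ carbon with no adjacent C=O → amine.
  COOH: –COOH: carbonyl C bonded to –OH and C → carboxylic acid (the –OH is not a separate alcohol).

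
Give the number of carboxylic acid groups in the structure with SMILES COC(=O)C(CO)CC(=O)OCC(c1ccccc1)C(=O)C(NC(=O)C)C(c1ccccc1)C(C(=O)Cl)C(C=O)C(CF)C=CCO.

0

CH3O–C(=O)–: carbonyl C bonded to C and to –OCH3 → ester (not ketone + ether).
pendant –CH2OH on an sp³ backbone C → alcohol.
–C(=O)–O–C with C on the carbonyl side → ester.
pendant –C6H5: benzene ring → arene.
–C(=O)– with carbon on both sides → ketone.
pendant –NHC(=O)CH3: N bonded to a carbonyl → amide (not amine).
pendant –C6H5: benzene ring → arene.
pendant –C(=O)X: carbonyl C bonded to C and halogen → acyl halide.
pendant –CHO: carbonyl C bonded to C and H → aldehyde.
pendant –CH2X: halogen on sp³ carbon → alkyl halide.
C=C double bond → alkene.
–OH on an sp³ carbon → alcohol.
No segment is a carboxylic acid: CH3OOC is ester, not carboxylic acid; CH(CH2OH) is alcohol, not carboxylic acid; CH2COOCH2 is ester, not carboxylic acid. → 0.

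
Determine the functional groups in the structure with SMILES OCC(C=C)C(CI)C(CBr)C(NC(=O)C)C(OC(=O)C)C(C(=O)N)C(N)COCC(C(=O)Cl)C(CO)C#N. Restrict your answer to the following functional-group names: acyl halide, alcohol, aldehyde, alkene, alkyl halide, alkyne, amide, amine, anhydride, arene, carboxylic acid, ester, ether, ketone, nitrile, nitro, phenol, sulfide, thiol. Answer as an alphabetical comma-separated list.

Taking each segment in turn:
  HOCH2: HO– on an sp³ carbon → alcohol.
  CH(CH=CH2): pendant –CH=CH2: C=C double bond → alkene.
  CH(CH2I): pendant –CH2X: halogen on sp³ carbon → alkyl halide.
  CH(CH2Br): pendant –CH2X: halogen on sp³ carbon → alkyl halide.
  CH(NHCOCH3): pendant –NHC(=O)CH3: N bonded to a carbonyl → amide (not amine).
  CH(OCOCH3): pendant –OC(=O)CH3: an acyloxy group → ester.
  CH(CONH2): pendant –CONH2: carbonyl C bonded to C and N → amide.
  CH(NH2): –NH2 on an sp³ carbon with no adjacent C=O → amine.
  CH2OCH2: C–O–C with sp³ carbons on both sides and no adjacent C=O → ether.
  CH(COCl): pendant –C(=O)X: carbonyl C bonded to C and halogen → acyl halide.
  CH(CH2OH): pendant –CH2OH on an sp³ backbone C → alcohol.
  CN: –C≡N: carbon triple-bonded to nitrogen → nitrile.

acyl halide, alcohol, alkene, alkyl halide, amide, amine, ester, ether, nitrile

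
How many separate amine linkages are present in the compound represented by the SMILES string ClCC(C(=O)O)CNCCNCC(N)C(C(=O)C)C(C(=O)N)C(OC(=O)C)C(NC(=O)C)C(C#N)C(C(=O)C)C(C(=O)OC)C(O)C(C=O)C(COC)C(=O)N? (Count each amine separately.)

3

Reading the structure from left to right:
  ClCH2: halogen on an sp³ carbon → alkyl halide.
  CH(COOH): pendant –COOH: carbonyl C bonded to C and –OH → carboxylic acid.
  CH2NHCH2: C–N–C with sp³ carbons and no adjacent C=O → amine (secondary).
  CH2NHCH2: C–N–C with sp³ carbons and no adjacent C=O → amine (secondary).
  CH(NH2): –NH2 on an sp³ carbon with no adjacent C=O → amine.
  CH(COCH3): pendant –COCH3: carbonyl C bonded to two carbons → ketone.
  CH(CONH2): pendant –CONH2: carbonyl C bonded to C and N → amide.
  CH(OCOCH3): pendant –OC(=O)CH3: an acyloxy group → ester.
  CH(NHCOCH3): pendant –NHC(=O)CH3: N bonded to a carbonyl → amide (not amine).
  CH(CN): pendant –C≡N: nitrile.
  CH(COCH3): pendant –COCH3: carbonyl C bonded to two carbons → ketone.
  CH(COOCH3): pendant –COOCH3: carbonyl C bonded to C and –OCH3 → ester.
  CH(OH): –OH on an sp³ carbon → alcohol (secondary).
  CH(CHO): pendant –CHO: carbonyl C bonded to C and H → aldehyde.
  CH(CH2OCH3): pendant –CH2OCH3: C–O–C linkage → ether.
  CONH2: –C(=O)NH2: carbonyl C bonded to C and to N → amide (the N is not a separate amine).
Amine appears at: CH2NHCH2, CH2NHCH2, CH(NH2) → 3.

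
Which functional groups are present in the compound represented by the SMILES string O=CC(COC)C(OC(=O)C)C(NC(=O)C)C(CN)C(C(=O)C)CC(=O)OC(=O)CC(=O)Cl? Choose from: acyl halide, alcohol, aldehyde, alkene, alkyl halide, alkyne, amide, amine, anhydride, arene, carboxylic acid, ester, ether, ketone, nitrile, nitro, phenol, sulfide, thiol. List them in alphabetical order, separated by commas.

acyl halide, aldehyde, amide, amine, anhydride, ester, ether, ketone

Working along the chain:
  OHC: terminal –CHO: carbonyl C bonded to H and C → aldehyde.
  CH(CH2OCH3): pendant –CH2OCH3: C–O–C linkage → ether.
  CH(OCOCH3): pendant –OC(=O)CH3: an acyloxy group → ester.
  CH(NHCOCH3): pendant –NHC(=O)CH3: N bonded to a carbonyl → amide (not amine).
  CH(CH2NH2): pendant –CH2NH2: N on sp³ C, no adjacent C=O → amine.
  CH(COCH3): pendant –COCH3: carbonyl C bonded to two carbons → ketone.
  CH2CO-O-COCH2: two acyl groups sharing one oxygen, –C(=O)–O–C(=O)– → anhydride.
  COCl: –C(=O)Cl: carbonyl C bonded to C and to a halogen → acyl halide (not alkyl halide).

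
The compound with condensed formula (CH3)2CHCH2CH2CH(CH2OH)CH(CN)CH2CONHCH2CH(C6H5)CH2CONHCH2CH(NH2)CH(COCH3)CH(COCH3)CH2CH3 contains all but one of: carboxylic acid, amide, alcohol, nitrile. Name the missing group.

amide: present (CH2CONHCH2 — –C(=O)–N– linkage → amide (the N is not an amine)).
alcohol: present (CH(CH2OH) — pendant –CH2OH on an sp³ backbone C → alcohol).
nitrile: present (CH(CN) — pendant –C≡N: nitrile).
carboxylic acid: absent. In CH2CONHCH2, the carbonyl is bonded to nitrogen, not to –OH; that is an amide.

carboxylic acid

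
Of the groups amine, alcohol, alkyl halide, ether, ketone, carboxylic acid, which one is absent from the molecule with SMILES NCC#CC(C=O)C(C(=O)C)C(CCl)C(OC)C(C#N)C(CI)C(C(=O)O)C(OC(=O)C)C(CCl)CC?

ether: present (CH(OCH3) — pendant –OCH3: C–O–C with sp³ C, no adjacent C=O → ether).
alkyl halide: present (CH(CH2Cl) — pendant –CH2X: halogen on sp³ carbon → alkyl halide).
amine: present (H2NCH2 — –NH2 on an sp³ carbon with no adjacent C=O → amine).
ketone: present (CH(COCH3) — pendant –COCH3: carbonyl C bonded to two carbons → ketone).
carboxylic acid: present (CH(COOH) — pendant –COOH: carbonyl C bonded to C and –OH → carboxylic acid).
alcohol: absent. In CH(COOH), the –OH sits on a carbonyl carbon, making it part of a carboxylic acid, not an alcohol.

alcohol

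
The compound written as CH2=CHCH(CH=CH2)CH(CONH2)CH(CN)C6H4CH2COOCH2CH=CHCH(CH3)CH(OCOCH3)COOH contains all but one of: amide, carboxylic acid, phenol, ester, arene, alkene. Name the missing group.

ester: present (CH2COOCH2 — –C(=O)–O–C with C on the carbonyl side → ester).
amide: present (CH(CONH2) — pendant –CONH2: carbonyl C bonded to C and N → amide).
alkene: present (CH2=CH — C=C double bond → alkene).
arene: present (C6H4 — para-disubstituted benzene ring → arene).
carboxylic acid: present (COOH — –COOH: carbonyl C bonded to –OH and C → carboxylic acid (the –OH is not a separate alcohol)).
phenol: no segment matches this pattern.

phenol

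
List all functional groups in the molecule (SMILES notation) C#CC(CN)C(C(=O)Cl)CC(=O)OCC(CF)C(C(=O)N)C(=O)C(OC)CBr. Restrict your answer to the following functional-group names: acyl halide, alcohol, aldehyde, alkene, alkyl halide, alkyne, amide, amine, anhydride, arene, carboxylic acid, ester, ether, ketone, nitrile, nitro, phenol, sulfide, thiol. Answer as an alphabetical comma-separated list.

acyl halide, alkyl halide, alkyne, amide, amine, ester, ether, ketone

Working along the chain:
  HC≡C: C≡C triple bond → alkyne.
  CH(CH2NH2): pendant –CH2NH2: N on sp³ C, no adjacent C=O → amine.
  CH(COCl): pendant –C(=O)X: carbonyl C bonded to C and halogen → acyl halide.
  CH2COOCH2: –C(=O)–O–C with C on the carbonyl side → ester.
  CH(CH2F): pendant –CH2X: halogen on sp³ carbon → alkyl halide.
  CH(CONH2): pendant –CONH2: carbonyl C bonded to C and N → amide.
  CO: –C(=O)– with carbon on both sides → ketone.
  CH(OCH3): pendant –OCH3: C–O–C with sp³ C, no adjacent C=O → ether.
  CH2Br: halogen on an sp³ carbon → alkyl halide.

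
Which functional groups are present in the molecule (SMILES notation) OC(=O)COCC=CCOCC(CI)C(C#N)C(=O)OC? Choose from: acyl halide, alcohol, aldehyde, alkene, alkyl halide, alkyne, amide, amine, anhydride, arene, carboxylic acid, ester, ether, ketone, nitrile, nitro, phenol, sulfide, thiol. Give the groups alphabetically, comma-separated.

alkene, alkyl halide, carboxylic acid, ester, ether, nitrile

–COOH: carbonyl C bonded to –OH and C → carboxylic acid (the –OH is not a separate alcohol).
C–O–C with sp³ carbons on both sides and no adjacent C=O → ether.
C=C double bond → alkene.
C–O–C with sp³ carbons on both sides and no adjacent C=O → ether.
pendant –CH2X: halogen on sp³ carbon → alkyl halide.
pendant –C≡N: nitrile.
–C(=O)OCH3: carbonyl C bonded to C and to –OCH3 → ester (not ketone + ether).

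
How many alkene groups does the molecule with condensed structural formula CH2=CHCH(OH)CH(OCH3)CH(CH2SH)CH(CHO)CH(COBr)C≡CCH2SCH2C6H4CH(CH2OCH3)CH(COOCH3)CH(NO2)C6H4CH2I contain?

1

Taking each segment in turn:
  CH2=CH: C=C double bond → alkene.
  CH(OH): –OH on an sp³ carbon → alcohol (secondary).
  CH(OCH3): pendant –OCH3: C–O–C with sp³ C, no adjacent C=O → ether.
  CH(CH2SH): pendant –CH2SH → thiol.
  CH(CHO): pendant –CHO: carbonyl C bonded to C and H → aldehyde.
  CH(COBr): pendant –C(=O)X: carbonyl C bonded to C and halogen → acyl halide.
  C≡C: C≡C triple bond → alkyne.
  CH2SCH2: C–S–C linkage → sulfide (thioether).
  C6H4: para-disubstituted benzene ring → arene.
  CH(CH2OCH3): pendant –CH2OCH3: C–O–C linkage → ether.
  CH(COOCH3): pendant –COOCH3: carbonyl C bonded to C and –OCH3 → ester.
  CH(NO2): –NO2 on an sp³ carbon → nitro (the N=O is not a carbonyl).
  C6H4: para-disubstituted benzene ring → arene.
  CH2I: halogen on an sp³ carbon → alkyl halide.
Alkene appears at: CH2=CH → 1.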